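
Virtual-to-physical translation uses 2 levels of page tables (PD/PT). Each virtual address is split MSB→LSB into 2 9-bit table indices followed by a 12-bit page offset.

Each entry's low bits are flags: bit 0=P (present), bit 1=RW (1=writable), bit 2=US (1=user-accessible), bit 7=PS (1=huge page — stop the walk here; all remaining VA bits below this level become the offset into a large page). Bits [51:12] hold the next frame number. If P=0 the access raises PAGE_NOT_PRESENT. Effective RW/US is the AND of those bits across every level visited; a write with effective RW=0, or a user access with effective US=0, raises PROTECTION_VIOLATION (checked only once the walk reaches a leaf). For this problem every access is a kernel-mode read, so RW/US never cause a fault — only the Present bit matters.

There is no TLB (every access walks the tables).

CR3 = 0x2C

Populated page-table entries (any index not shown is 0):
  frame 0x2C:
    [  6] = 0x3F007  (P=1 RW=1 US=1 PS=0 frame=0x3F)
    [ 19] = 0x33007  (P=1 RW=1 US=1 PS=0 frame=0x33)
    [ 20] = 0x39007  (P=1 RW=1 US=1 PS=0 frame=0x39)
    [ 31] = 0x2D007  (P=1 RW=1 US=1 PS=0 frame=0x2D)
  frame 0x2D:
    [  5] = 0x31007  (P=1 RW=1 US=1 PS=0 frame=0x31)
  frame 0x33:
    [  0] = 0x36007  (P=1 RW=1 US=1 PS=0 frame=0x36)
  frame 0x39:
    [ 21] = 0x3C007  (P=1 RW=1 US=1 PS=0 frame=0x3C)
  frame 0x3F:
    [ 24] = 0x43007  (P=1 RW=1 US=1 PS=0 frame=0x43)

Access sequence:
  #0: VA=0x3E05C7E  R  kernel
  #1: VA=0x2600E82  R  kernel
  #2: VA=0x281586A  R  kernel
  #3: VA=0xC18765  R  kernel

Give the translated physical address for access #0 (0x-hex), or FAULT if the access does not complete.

Trace:
#0 VA=0x3E05C7E (r,kernel):
  L0 @0x2C[31] → 0x2D007  P=1,RW=1,US=1,PS=0
  L1 @0x2D[5] → 0x31007  P=1,RW=1,US=1,PS=0
  ⇒ phys 0x31C7E  [2 reads]
#1 VA=0x2600E82 (r,kernel):
  L0 @0x2C[19] → 0x33007  P=1,RW=1,US=1,PS=0
  L1 @0x33[0] → 0x36007  P=1,RW=1,US=1,PS=0
  ⇒ phys 0x36E82  [2 reads]
#2 VA=0x281586A (r,kernel):
  L0 @0x2C[20] → 0x39007  P=1,RW=1,US=1,PS=0
  L1 @0x39[21] → 0x3C007  P=1,RW=1,US=1,PS=0
  ⇒ phys 0x3C86A  [2 reads]
#3 VA=0xC18765 (r,kernel):
  L0 @0x2C[6] → 0x3F007  P=1,RW=1,US=1,PS=0
  L1 @0x3F[24] → 0x43007  P=1,RW=1,US=1,PS=0
  ⇒ phys 0x43765  [2 reads]

Access #0 PA: 0x31C7E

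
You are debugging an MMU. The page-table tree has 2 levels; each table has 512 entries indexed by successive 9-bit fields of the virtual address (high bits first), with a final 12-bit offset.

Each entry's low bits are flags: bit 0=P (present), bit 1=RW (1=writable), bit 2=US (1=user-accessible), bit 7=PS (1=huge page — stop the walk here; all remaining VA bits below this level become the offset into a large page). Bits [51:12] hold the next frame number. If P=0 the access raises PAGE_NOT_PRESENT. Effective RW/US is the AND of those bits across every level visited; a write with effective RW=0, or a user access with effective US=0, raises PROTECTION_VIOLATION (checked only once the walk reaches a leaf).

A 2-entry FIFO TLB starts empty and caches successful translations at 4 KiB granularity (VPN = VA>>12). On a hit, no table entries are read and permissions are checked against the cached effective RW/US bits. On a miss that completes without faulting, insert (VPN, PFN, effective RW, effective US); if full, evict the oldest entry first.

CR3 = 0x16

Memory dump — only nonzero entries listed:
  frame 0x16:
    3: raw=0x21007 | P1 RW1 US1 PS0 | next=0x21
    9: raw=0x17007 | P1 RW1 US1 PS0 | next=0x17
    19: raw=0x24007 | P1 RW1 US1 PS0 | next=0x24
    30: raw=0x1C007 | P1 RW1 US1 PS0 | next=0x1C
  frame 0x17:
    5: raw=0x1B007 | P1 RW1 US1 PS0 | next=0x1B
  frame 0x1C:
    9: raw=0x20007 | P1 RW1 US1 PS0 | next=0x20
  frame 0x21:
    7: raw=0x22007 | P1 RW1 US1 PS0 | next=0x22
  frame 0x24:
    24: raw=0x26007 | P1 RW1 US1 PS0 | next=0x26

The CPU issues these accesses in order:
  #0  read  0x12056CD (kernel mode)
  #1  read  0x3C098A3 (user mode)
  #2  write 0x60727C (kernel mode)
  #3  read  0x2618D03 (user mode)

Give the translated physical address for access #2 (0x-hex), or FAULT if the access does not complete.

Trace:
#0 VA=0x12056CD (r,kernel):
  lvl0: tbl 0x16, slot 9 ⇒ 0x17007 (P1/RW1/US1/PS0)
  lvl1: tbl 0x17, slot 5 ⇒ 0x1B007 (P1/RW1/US1/PS0)
  → PA=0x1B6CD  (2 entries read)
#1 VA=0x3C098A3 (r,user):
  lvl0: tbl 0x16, slot 30 ⇒ 0x1C007 (P1/RW1/US1/PS0)
  lvl1: tbl 0x1C, slot 9 ⇒ 0x20007 (P1/RW1/US1/PS0)
  → PA=0x208A3  (2 entries read)
#2 VA=0x60727C (w,kernel):
  lvl0: tbl 0x16, slot 3 ⇒ 0x21007 (P1/RW1/US1/PS0)
  lvl1: tbl 0x21, slot 7 ⇒ 0x22007 (P1/RW1/US1/PS0)
  → PA=0x2227C  (2 entries read)
#3 VA=0x2618D03 (r,user):
  lvl0: tbl 0x16, slot 19 ⇒ 0x24007 (P1/RW1/US1/PS0)
  lvl1: tbl 0x24, slot 24 ⇒ 0x26007 (P1/RW1/US1/PS0)
  → PA=0x26D03  (2 entries read)

Access #2 PA: 0x2227C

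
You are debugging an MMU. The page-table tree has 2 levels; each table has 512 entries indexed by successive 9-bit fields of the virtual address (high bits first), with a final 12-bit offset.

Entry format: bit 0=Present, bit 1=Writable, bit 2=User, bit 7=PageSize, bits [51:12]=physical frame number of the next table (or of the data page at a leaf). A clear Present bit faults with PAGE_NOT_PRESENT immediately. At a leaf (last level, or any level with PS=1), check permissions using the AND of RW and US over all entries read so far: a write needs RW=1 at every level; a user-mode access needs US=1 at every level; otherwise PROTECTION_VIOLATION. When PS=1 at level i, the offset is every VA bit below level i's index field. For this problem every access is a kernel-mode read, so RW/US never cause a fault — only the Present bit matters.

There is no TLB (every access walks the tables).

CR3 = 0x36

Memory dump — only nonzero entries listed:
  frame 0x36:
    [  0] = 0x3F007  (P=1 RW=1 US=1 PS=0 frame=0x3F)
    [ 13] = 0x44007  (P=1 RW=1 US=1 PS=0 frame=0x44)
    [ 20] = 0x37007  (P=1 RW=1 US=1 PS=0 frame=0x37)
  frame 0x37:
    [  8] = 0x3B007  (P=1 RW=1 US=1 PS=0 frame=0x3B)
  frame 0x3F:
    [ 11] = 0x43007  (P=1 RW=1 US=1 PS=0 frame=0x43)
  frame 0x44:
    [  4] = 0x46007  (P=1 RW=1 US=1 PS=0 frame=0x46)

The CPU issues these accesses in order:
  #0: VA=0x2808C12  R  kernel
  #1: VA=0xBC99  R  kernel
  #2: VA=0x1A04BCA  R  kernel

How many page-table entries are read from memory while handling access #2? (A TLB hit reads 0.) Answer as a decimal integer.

Walk each access:
#0 VA=0x2808C12 (r,kernel):
  L0 @0x36[20] → 0x37007  P=1,RW=1,US=1,PS=0
  L1 @0x37[8] → 0x3B007  P=1,RW=1,US=1,PS=0
  ⇒ phys 0x3BC12  [2 reads]
#1 VA=0xBC99 (r,kernel):
  L0 @0x36[0] → 0x3F007  P=1,RW=1,US=1,PS=0
  L1 @0x3F[11] → 0x43007  P=1,RW=1,US=1,PS=0
  ⇒ phys 0x43C99  [2 reads]
#2 VA=0x1A04BCA (r,kernel):
  L0 @0x36[13] → 0x44007  P=1,RW=1,US=1,PS=0
  L1 @0x44[4] → 0x46007  P=1,RW=1,US=1,PS=0
  ⇒ phys 0x46BCA  [2 reads]

Entries read for #2: 2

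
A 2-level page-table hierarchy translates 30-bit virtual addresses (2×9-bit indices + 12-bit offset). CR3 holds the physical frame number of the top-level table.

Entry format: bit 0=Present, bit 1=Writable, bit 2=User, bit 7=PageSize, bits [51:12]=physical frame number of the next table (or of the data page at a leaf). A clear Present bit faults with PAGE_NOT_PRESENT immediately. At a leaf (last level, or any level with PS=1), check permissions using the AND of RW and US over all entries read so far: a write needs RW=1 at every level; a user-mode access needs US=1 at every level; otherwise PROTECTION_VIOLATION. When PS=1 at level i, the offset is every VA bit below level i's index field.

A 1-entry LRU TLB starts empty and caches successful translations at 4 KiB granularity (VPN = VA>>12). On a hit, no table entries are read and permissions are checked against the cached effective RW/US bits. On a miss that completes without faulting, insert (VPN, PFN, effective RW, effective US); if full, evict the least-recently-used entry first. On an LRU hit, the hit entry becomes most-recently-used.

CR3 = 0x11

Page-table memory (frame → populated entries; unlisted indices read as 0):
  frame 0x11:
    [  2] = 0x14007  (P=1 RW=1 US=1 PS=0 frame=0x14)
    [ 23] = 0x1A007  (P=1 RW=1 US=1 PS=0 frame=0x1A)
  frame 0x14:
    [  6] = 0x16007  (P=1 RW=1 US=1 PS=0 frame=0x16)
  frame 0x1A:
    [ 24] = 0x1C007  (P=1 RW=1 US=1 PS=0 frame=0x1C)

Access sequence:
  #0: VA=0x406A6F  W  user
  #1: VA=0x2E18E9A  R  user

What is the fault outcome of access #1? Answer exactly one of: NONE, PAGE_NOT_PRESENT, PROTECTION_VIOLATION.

Per-access translation:
#0 VA=0x406A6F (w,user):
  [0] read 0x11 idx=2: raw=0x14007 flags P=1 W=1 U=1 S=0
  [1] read 0x14 idx=6: raw=0x16007 flags P=1 W=1 U=1 S=0
  ⇒ phys 0x16A6F  [2 reads]
#1 VA=0x2E18E9A (r,user):
  [0] read 0x11 idx=23: raw=0x1A007 flags P=1 W=1 U=1 S=0
  [1] read 0x1A idx=24: raw=0x1C007 flags P=1 W=1 U=1 S=0
  ⇒ phys 0x1CE9A  [2 reads]

Access #1 fault: NONE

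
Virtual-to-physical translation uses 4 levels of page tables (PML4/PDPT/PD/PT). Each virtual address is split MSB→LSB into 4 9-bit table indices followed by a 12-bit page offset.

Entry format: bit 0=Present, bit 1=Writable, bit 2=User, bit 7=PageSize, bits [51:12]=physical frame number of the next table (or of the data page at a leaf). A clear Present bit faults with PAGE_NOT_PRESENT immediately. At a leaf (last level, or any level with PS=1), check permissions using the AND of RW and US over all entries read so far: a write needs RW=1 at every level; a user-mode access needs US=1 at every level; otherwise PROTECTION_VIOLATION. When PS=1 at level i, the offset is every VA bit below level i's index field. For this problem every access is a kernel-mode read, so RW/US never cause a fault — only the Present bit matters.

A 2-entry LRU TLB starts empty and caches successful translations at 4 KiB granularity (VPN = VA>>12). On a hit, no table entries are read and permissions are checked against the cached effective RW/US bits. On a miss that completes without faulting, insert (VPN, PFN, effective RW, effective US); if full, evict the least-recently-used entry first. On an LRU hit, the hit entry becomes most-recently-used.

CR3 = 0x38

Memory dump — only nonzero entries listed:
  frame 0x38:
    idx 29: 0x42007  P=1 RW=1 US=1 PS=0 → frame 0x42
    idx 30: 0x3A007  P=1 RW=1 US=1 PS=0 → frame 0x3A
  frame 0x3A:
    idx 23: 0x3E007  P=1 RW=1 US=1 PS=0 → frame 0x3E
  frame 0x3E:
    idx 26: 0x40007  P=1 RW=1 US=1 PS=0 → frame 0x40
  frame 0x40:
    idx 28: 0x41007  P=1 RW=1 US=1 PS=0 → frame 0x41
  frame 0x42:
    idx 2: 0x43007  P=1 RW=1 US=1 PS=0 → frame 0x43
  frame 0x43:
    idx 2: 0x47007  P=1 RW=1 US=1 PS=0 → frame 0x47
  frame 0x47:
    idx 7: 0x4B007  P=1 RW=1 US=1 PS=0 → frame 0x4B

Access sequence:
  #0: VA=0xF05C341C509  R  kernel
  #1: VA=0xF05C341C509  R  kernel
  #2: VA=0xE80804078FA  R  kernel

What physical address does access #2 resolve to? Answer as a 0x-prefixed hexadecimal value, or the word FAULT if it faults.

Walk each access:
#0 VA=0xF05C341C509 (r,kernel):
  lvl0: tbl 0x38, slot 30 ⇒ 0x3A007 (P1/RW1/US1/PS0)
  lvl1: tbl 0x3A, slot 23 ⇒ 0x3E007 (P1/RW1/US1/PS0)
  lvl2: tbl 0x3E, slot 26 ⇒ 0x40007 (P1/RW1/US1/PS0)
  lvl3: tbl 0x40, slot 28 ⇒ 0x41007 (P1/RW1/US1/PS0)
  → PA=0x41509  (4 entries read)
#1 VA=0xF05C341C509 (r,kernel):
  TLB hit vpn=0xF05C341C → PA=0x41509
#2 VA=0xE80804078FA (r,kernel):
  lvl0: tbl 0x38, slot 29 ⇒ 0x42007 (P1/RW1/US1/PS0)
  lvl1: tbl 0x42, slot 2 ⇒ 0x43007 (P1/RW1/US1/PS0)
  lvl2: tbl 0x43, slot 2 ⇒ 0x47007 (P1/RW1/US1/PS0)
  lvl3: tbl 0x47, slot 7 ⇒ 0x4B007 (P1/RW1/US1/PS0)
  → PA=0x4B8FA  (4 entries read)

Access #2 PA: 0x4B8FA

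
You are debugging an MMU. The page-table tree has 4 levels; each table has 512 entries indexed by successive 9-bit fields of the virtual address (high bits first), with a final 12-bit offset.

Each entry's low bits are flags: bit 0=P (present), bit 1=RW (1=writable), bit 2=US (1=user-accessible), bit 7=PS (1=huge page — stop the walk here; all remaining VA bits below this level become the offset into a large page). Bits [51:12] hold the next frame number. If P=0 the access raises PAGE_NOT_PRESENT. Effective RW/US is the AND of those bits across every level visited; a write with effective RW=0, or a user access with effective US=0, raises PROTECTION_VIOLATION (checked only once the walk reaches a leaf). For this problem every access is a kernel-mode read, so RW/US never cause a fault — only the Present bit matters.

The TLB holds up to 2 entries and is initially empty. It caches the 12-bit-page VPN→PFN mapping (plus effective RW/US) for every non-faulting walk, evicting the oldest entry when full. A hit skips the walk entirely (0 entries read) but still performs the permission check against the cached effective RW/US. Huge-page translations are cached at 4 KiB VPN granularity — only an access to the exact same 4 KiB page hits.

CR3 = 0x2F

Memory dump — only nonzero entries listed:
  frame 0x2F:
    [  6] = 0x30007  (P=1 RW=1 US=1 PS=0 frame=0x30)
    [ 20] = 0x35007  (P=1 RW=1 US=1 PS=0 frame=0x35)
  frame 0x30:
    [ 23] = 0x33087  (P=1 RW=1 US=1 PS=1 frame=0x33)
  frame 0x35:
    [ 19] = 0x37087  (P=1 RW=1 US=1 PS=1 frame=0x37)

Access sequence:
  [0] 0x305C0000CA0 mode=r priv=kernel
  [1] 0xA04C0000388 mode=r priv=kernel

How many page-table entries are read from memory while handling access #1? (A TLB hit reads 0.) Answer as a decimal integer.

Trace:
#0 VA=0x305C0000CA0 (r,kernel):
  L0 @0x2F[6] → 0x30007  P=1,RW=1,US=1,PS=0
  L1 @0x30[23] → 0x33087  P=1,RW=1,US=1,PS=1
  → PA=0x33CA0 (huge @L1)  (2 entries read)
#1 VA=0xA04C0000388 (r,kernel):
  L0 @0x2F[20] → 0x35007  P=1,RW=1,US=1,PS=0
  L1 @0x35[19] → 0x37087  P=1,RW=1,US=1,PS=1
  → PA=0x37388 (huge @L1)  (2 entries read)

Entries read for #1: 2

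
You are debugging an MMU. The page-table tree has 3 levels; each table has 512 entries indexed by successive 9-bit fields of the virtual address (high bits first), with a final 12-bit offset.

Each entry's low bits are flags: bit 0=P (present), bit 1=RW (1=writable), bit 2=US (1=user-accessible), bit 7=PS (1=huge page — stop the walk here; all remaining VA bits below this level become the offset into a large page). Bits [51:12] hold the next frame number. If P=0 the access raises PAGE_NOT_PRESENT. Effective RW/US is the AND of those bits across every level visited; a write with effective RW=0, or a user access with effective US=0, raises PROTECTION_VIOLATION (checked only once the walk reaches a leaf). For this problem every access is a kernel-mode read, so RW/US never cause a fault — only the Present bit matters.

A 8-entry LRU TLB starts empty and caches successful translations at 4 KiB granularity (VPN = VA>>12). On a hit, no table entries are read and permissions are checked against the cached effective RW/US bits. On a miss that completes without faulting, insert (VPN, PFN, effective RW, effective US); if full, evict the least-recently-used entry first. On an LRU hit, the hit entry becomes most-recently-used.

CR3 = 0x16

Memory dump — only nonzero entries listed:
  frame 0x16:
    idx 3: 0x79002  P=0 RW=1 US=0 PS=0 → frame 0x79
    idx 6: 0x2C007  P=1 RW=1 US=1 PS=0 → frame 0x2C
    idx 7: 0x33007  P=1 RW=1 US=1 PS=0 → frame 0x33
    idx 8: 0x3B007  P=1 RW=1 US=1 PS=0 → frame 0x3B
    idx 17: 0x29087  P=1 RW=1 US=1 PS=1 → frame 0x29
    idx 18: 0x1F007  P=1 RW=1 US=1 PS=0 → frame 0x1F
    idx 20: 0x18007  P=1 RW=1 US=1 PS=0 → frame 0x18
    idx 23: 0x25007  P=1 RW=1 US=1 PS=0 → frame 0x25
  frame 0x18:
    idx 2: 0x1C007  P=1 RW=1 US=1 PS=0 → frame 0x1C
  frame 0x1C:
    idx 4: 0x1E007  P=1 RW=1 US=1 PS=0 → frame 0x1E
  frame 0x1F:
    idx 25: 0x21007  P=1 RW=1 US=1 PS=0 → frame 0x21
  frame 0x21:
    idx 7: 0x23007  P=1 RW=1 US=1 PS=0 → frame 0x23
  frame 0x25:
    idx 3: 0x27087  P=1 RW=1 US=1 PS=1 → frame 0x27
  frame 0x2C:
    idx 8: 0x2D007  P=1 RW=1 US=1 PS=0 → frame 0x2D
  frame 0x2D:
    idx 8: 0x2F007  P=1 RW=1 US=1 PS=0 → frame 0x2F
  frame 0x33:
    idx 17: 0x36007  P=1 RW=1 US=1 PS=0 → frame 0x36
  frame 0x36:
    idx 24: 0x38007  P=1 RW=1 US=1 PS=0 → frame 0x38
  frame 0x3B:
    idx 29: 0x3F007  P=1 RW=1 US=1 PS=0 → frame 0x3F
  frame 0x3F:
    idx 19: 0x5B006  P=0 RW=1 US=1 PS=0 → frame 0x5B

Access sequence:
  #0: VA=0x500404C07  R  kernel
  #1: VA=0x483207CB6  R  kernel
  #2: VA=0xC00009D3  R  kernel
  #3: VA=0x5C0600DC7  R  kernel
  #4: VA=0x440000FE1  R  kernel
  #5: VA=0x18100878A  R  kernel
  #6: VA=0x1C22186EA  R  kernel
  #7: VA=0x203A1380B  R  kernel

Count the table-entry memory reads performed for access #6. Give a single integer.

Per-access translation:
#0 VA=0x500404C07 (r,kernel):
  L0 @0x16[20] → 0x18007  P=1,RW=1,US=1,PS=0
  L1 @0x18[2] → 0x1C007  P=1,RW=1,US=1,PS=0
  L2 @0x1C[4] → 0x1E007  P=1,RW=1,US=1,PS=0
  → PA=0x1EC07  (3 entries read)
#1 VA=0x483207CB6 (r,kernel):
  L0 @0x16[18] → 0x1F007  P=1,RW=1,US=1,PS=0
  L1 @0x1F[25] → 0x21007  P=1,RW=1,US=1,PS=0
  L2 @0x21[7] → 0x23007  P=1,RW=1,US=1,PS=0
  → PA=0x23CB6  (3 entries read)
#2 VA=0xC00009D3 (r,kernel):
  L0 @0x16[3] → 0x79002  P=0,RW=1,US=0,PS=0
  ✗ PAGE_NOT_PRESENT  [1 reads]
#3 VA=0x5C0600DC7 (r,kernel):
  L0 @0x16[23] → 0x25007  P=1,RW=1,US=1,PS=0
  L1 @0x25[3] → 0x27087  P=1,RW=1,US=1,PS=1
  → PA=0x27DC7 (huge @L1)  (2 entries read)
#4 VA=0x440000FE1 (r,kernel):
  L0 @0x16[17] → 0x29087  P=1,RW=1,US=1,PS=1
  → PA=0x29FE1 (huge @L0)  (1 entries read)
#5 VA=0x18100878A (r,kernel):
  L0 @0x16[6] → 0x2C007  P=1,RW=1,US=1,PS=0
  L1 @0x2C[8] → 0x2D007  P=1,RW=1,US=1,PS=0
  L2 @0x2D[8] → 0x2F007  P=1,RW=1,US=1,PS=0
  → PA=0x2F78A  (3 entries read)
#6 VA=0x1C22186EA (r,kernel):
  L0 @0x16[7] → 0x33007  P=1,RW=1,US=1,PS=0
  L1 @0x33[17] → 0x36007  P=1,RW=1,US=1,PS=0
  L2 @0x36[24] → 0x38007  P=1,RW=1,US=1,PS=0
  → PA=0x386EA  (3 entries read)
#7 VA=0x203A1380B (r,kernel):
  L0 @0x16[8] → 0x3B007  P=1,RW=1,US=1,PS=0
  L1 @0x3B[29] → 0x3F007  P=1,RW=1,US=1,PS=0
  L2 @0x3F[19] → 0x5B006  P=0,RW=1,US=1,PS=0
  ✗ PAGE_NOT_PRESENT  [3 reads]

Entries read for #6: 3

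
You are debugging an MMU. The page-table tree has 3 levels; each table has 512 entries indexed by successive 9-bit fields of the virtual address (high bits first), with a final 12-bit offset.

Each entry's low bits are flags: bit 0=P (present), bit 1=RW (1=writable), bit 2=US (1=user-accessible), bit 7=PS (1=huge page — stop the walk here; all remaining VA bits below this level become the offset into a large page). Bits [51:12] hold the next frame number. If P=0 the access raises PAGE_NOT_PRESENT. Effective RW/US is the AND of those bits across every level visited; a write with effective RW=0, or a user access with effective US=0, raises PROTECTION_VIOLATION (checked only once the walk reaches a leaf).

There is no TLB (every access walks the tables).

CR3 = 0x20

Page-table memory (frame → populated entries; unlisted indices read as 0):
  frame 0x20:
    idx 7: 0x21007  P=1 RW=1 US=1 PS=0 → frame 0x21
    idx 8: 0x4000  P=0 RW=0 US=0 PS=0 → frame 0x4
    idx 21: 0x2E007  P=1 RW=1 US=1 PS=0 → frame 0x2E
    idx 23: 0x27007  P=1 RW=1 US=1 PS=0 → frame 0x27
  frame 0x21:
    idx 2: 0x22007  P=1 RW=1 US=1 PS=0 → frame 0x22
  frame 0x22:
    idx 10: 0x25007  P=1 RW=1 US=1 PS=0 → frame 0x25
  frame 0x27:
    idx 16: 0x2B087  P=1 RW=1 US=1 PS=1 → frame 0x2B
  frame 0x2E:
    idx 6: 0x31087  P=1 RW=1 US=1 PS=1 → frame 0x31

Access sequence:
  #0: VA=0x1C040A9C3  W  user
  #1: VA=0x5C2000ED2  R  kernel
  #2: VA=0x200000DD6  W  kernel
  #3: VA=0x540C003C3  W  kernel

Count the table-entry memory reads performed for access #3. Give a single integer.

Per-access translation:
#0 VA=0x1C040A9C3 (w,user):
  L0 @0x20[7] → 0x21007  P=1,RW=1,US=1,PS=0
  L1 @0x21[2] → 0x22007  P=1,RW=1,US=1,PS=0
  L2 @0x22[10] → 0x25007  P=1,RW=1,US=1,PS=0
  ⇒ phys 0x259C3  [3 reads]
#1 VA=0x5C2000ED2 (r,kernel):
  L0 @0x20[23] → 0x27007  P=1,RW=1,US=1,PS=0
  L1 @0x27[16] → 0x2B087  P=1,RW=1,US=1,PS=1
  ⇒ phys 0x2BED2 (huge @L1)  [2 reads]
#2 VA=0x200000DD6 (w,kernel):
  L0 @0x20[8] → 0x4000  P=0,RW=0,US=0,PS=0
  → PAGE_NOT_PRESENT  (1 entries read)
#3 VA=0x540C003C3 (w,kernel):
  L0 @0x20[21] → 0x2E007  P=1,RW=1,US=1,PS=0
  L1 @0x2E[6] → 0x31087  P=1,RW=1,US=1,PS=1
  ⇒ phys 0x313C3 (huge @L1)  [2 reads]

Entries read for #3: 2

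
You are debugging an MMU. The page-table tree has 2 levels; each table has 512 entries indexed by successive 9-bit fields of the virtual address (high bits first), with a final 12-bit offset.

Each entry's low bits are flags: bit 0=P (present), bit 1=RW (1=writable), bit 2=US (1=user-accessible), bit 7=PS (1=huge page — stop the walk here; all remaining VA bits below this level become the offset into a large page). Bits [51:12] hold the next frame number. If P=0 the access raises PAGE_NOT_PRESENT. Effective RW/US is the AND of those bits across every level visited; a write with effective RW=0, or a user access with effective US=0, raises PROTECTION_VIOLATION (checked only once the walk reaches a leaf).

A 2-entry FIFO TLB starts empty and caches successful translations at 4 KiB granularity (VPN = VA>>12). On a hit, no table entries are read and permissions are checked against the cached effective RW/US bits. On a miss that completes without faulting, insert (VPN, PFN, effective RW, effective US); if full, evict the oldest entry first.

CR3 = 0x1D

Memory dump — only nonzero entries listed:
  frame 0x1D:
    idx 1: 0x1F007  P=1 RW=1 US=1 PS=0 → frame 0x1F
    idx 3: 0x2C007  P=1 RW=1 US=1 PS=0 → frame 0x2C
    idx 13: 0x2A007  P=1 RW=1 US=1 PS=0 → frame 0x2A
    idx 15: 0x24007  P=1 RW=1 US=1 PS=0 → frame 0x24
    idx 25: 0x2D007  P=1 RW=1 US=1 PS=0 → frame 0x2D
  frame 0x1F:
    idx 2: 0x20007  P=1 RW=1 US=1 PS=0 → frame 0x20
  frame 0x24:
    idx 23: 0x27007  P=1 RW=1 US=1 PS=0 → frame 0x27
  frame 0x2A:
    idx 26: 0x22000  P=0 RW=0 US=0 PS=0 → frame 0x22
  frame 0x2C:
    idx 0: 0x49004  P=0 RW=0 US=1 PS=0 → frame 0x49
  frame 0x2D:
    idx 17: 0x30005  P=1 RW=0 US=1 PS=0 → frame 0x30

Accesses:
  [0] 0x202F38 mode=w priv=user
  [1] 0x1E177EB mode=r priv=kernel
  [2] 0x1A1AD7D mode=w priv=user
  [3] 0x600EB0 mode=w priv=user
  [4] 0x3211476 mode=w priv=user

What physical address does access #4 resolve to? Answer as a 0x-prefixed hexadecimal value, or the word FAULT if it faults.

Per-access translation:
#0 VA=0x202F38 (w,user):
  [0] read 0x1D idx=1: raw=0x1F007 flags P=1 W=1 U=1 S=0
  [1] read 0x1F idx=2: raw=0x20007 flags P=1 W=1 U=1 S=0
  ⇒ phys 0x20F38  [2 reads]
#1 VA=0x1E177EB (r,kernel):
  [0] read 0x1D idx=15: raw=0x24007 flags P=1 W=1 U=1 S=0
  [1] read 0x24 idx=23: raw=0x27007 flags P=1 W=1 U=1 S=0
  ⇒ phys 0x277EB  [2 reads]
#2 VA=0x1A1AD7D (w,user):
  [0] read 0x1D idx=13: raw=0x2A007 flags P=1 W=1 U=1 S=0
  [1] read 0x2A idx=26: raw=0x22000 flags P=0 W=0 U=0 S=0
  ✗ PAGE_NOT_PRESENT  [2 reads]
#3 VA=0x600EB0 (w,user):
  [0] read 0x1D idx=3: raw=0x2C007 flags P=1 W=1 U=1 S=0
  [1] read 0x2C idx=0: raw=0x49004 flags P=0 W=0 U=1 S=0
  ✗ PAGE_NOT_PRESENT  [2 reads]
#4 VA=0x3211476 (w,user):
  [0] read 0x1D idx=25: raw=0x2D007 flags P=1 W=1 U=1 S=0
  [1] read 0x2D idx=17: raw=0x30005 flags P=1 W=0 U=1 S=0
  ✗ PROTECTION_VIOLATION  [2 reads]

Access #4 PA: FAULT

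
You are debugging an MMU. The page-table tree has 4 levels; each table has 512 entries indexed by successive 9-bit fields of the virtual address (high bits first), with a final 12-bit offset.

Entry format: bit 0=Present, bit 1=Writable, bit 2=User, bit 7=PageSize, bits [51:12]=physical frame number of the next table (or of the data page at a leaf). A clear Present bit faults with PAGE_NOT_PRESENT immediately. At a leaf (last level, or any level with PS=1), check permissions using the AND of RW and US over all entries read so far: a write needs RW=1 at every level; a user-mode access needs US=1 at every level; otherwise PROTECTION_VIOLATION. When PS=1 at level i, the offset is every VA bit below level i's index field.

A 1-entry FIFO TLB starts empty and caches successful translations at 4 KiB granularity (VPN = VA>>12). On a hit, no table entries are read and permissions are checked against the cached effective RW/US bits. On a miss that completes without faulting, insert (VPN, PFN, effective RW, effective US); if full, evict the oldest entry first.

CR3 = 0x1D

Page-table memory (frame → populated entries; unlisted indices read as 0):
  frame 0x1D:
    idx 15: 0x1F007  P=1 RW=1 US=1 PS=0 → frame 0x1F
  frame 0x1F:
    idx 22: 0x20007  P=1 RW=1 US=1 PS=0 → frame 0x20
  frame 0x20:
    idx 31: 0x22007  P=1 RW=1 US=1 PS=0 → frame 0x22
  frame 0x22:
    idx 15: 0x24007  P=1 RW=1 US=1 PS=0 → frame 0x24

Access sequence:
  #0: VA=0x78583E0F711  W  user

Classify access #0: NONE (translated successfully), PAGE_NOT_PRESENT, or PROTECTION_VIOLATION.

Per-access translation:
#0 VA=0x78583E0F711 (w,user):
  L0: frame=0x1D idx=15 entry=0x1F007 [P=1 RW=1 US=1 PS=0]
  L1: frame=0x1F idx=22 entry=0x20007 [P=1 RW=1 US=1 PS=0]
  L2: frame=0x20 idx=31 entry=0x22007 [P=1 RW=1 US=1 PS=0]
  L3: frame=0x22 idx=15 entry=0x24007 [P=1 RW=1 US=1 PS=0]
  ⇒ phys 0x24711  [4 reads]

Access #0 fault: NONE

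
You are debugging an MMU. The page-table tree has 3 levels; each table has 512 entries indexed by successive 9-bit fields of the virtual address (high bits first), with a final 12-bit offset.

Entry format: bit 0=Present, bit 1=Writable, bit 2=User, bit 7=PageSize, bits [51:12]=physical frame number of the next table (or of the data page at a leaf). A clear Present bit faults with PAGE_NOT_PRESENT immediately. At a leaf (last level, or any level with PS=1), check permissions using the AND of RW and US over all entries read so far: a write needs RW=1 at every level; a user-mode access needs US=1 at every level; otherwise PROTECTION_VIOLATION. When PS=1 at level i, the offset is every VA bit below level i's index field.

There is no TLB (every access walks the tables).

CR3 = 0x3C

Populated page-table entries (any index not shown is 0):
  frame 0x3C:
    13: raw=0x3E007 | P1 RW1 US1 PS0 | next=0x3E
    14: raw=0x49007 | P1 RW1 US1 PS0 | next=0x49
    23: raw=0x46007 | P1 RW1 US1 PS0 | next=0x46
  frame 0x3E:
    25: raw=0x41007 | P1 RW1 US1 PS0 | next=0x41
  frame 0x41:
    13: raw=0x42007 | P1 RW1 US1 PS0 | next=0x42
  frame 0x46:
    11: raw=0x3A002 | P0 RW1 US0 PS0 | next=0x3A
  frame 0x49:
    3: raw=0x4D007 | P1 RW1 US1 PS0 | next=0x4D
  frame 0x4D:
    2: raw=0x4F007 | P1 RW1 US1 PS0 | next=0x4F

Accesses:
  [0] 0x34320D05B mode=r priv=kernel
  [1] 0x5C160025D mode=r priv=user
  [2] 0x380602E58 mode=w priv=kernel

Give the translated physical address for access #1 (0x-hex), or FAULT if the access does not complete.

Per-access translation:
#0 VA=0x34320D05B (r,kernel):
  L0 @0x3C[13] → 0x3E007  P=1,RW=1,US=1,PS=0
  L1 @0x3E[25] → 0x41007  P=1,RW=1,US=1,PS=0
  L2 @0x41[13] → 0x42007  P=1,RW=1,US=1,PS=0
  ⇒ phys 0x4205B  [3 reads]
#1 VA=0x5C160025D (r,user):
  L0 @0x3C[23] → 0x46007  P=1,RW=1,US=1,PS=0
  L1 @0x46[11] → 0x3A002  P=0,RW=1,US=0,PS=0
  ✗ PAGE_NOT_PRESENT  [2 reads]
#2 VA=0x380602E58 (w,kernel):
  L0 @0x3C[14] → 0x49007  P=1,RW=1,US=1,PS=0
  L1 @0x49[3] → 0x4D007  P=1,RW=1,US=1,PS=0
  L2 @0x4D[2] → 0x4F007  P=1,RW=1,US=1,PS=0
  ⇒ phys 0x4FE58  [3 reads]

Access #1 PA: FAULT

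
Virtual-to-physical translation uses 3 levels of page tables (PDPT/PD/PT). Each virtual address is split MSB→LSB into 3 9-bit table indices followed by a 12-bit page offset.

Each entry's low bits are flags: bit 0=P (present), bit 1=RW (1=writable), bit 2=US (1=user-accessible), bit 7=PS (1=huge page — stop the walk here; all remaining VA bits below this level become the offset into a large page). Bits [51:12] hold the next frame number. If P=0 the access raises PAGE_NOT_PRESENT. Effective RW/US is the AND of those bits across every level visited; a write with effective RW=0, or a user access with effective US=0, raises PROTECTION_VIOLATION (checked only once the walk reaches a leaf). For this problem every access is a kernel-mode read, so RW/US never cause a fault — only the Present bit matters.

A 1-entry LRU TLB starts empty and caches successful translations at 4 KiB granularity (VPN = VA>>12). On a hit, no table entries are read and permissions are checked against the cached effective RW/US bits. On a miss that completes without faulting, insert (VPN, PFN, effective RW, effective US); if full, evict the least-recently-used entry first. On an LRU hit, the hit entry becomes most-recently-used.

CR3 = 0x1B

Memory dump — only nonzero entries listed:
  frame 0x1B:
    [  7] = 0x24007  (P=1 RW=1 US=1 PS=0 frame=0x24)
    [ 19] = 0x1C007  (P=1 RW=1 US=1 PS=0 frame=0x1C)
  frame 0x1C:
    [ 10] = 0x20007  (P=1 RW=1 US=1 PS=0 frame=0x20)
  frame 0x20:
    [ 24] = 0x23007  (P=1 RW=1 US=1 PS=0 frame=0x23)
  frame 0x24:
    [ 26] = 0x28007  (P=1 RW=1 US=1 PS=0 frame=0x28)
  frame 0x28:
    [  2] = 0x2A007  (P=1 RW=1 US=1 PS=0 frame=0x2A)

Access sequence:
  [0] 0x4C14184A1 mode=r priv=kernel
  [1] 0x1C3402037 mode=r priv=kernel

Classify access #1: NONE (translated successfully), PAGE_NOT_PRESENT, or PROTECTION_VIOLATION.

Per-access translation:
#0 VA=0x4C14184A1 (r,kernel):
  L0: frame=0x1B idx=19 entry=0x1C007 [P=1 RW=1 US=1 PS=0]
  L1: frame=0x1C idx=10 entry=0x20007 [P=1 RW=1 US=1 PS=0]
  L2: frame=0x20 idx=24 entry=0x23007 [P=1 RW=1 US=1 PS=0]
  ⇒ phys 0x234A1  [3 reads]
#1 VA=0x1C3402037 (r,kernel):
  L0: frame=0x1B idx=7 entry=0x24007 [P=1 RW=1 US=1 PS=0]
  L1: frame=0x24 idx=26 entry=0x28007 [P=1 RW=1 US=1 PS=0]
  L2: frame=0x28 idx=2 entry=0x2A007 [P=1 RW=1 US=1 PS=0]
  ⇒ phys 0x2A037  [3 reads]

Access #1 fault: NONE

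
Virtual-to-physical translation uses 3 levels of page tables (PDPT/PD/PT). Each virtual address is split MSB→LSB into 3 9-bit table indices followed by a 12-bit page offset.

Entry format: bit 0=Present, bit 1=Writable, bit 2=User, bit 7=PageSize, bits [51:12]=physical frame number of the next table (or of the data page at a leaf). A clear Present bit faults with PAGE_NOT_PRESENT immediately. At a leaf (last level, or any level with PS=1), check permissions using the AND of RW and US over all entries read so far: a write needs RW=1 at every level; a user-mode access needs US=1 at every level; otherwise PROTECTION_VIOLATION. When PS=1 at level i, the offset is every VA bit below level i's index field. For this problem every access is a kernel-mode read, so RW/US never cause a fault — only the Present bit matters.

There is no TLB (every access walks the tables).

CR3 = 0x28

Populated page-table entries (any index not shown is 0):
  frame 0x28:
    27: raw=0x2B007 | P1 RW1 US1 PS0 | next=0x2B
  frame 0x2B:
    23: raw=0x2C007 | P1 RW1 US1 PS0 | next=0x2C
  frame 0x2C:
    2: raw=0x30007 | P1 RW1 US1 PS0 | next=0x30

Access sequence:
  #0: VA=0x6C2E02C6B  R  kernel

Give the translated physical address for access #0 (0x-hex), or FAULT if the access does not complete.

Walk each access:
#0 VA=0x6C2E02C6B (r,kernel):
  L0: frame=0x28 idx=27 entry=0x2B007 [P=1 RW=1 US=1 PS=0]
  L1: frame=0x2B idx=23 entry=0x2C007 [P=1 RW=1 US=1 PS=0]
  L2: frame=0x2C idx=2 entry=0x30007 [P=1 RW=1 US=1 PS=0]
  → PA=0x30C6B  (3 entries read)

Access #0 PA: 0x30C6B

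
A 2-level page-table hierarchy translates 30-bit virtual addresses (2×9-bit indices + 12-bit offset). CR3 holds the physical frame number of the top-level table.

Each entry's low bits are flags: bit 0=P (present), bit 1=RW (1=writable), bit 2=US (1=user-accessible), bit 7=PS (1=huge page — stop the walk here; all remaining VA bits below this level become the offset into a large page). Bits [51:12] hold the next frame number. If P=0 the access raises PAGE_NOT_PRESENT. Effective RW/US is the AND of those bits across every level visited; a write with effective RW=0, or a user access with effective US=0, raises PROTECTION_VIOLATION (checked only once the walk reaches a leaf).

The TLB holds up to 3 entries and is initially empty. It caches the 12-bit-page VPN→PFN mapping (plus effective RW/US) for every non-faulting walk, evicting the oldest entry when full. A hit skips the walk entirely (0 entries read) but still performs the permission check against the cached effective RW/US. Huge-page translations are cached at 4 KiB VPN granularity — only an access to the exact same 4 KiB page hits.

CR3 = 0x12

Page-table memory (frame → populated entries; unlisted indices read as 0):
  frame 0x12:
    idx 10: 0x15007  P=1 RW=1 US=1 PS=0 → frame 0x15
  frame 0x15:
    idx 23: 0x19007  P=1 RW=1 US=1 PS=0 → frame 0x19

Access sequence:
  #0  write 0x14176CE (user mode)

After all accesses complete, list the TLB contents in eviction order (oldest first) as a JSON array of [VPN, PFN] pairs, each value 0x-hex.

Per-access translation:
#0 VA=0x14176CE (w,user):
  [0] read 0x12 idx=10: raw=0x15007 flags P=1 W=1 U=1 S=0
  [1] read 0x15 idx=23: raw=0x19007 flags P=1 W=1 U=1 S=0
  ✓ 0x196CE  — 2 lookups

TLB: [["0x1417", "0x19"]]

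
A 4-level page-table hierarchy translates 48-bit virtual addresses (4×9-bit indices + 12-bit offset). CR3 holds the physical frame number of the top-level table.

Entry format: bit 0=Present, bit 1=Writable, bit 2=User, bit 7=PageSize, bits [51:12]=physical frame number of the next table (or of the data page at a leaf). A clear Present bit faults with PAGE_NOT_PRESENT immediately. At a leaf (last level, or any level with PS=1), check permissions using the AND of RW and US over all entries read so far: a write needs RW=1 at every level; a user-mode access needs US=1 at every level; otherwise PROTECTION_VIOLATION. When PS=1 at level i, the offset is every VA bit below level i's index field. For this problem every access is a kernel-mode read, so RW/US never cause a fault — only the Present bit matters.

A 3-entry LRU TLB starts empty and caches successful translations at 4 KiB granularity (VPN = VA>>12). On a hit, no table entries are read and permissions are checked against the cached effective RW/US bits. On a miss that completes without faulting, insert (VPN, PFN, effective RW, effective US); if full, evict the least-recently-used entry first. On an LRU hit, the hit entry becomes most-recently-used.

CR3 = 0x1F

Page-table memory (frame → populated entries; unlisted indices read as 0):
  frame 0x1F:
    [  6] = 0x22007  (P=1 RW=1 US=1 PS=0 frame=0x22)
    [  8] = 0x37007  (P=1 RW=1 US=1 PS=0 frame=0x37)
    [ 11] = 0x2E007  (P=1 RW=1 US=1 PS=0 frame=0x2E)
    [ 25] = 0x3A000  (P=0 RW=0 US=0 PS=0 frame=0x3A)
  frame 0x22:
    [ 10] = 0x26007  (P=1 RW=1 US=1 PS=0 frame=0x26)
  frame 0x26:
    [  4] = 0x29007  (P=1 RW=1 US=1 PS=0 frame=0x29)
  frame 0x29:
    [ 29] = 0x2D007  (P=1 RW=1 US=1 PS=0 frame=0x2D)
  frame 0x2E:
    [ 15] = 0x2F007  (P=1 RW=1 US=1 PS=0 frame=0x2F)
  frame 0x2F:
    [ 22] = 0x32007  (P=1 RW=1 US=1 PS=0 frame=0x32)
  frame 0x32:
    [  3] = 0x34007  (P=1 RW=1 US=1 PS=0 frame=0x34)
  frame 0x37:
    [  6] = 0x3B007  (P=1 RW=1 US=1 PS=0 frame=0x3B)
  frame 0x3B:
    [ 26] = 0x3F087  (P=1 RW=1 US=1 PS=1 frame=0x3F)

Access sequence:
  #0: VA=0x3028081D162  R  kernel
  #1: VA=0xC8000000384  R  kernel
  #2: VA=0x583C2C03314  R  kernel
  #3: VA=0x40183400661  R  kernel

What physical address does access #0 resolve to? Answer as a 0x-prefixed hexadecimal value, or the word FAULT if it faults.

Trace:
#0 VA=0x3028081D162 (r,kernel):
  [0] read 0x1F idx=6: raw=0x22007 flags P=1 W=1 U=1 S=0
  [1] read 0x22 idx=10: raw=0x26007 flags P=1 W=1 U=1 S=0
  [2] read 0x26 idx=4: raw=0x29007 flags P=1 W=1 U=1 S=0
  [3] read 0x29 idx=29: raw=0x2D007 flags P=1 W=1 U=1 S=0
  ⇒ phys 0x2D162  [4 reads]
#1 VA=0xC8000000384 (r,kernel):
  [0] read 0x1F idx=25: raw=0x3A000 flags P=0 W=0 U=0 S=0
  ⇒ fault: PAGE_NOT_PRESENT  — 1 lookups
#2 VA=0x583C2C03314 (r,kernel):
  [0] read 0x1F idx=11: raw=0x2E007 flags P=1 W=1 U=1 S=0
  [1] read 0x2E idx=15: raw=0x2F007 flags P=1 W=1 U=1 S=0
  [2] read 0x2F idx=22: raw=0x32007 flags P=1 W=1 U=1 S=0
  [3] read 0x32 idx=3: raw=0x34007 flags P=1 W=1 U=1 S=0
  ⇒ phys 0x34314  [4 reads]
#3 VA=0x40183400661 (r,kernel):
  [0] read 0x1F idx=8: raw=0x37007 flags P=1 W=1 U=1 S=0
  [1] read 0x37 idx=6: raw=0x3B007 flags P=1 W=1 U=1 S=0
  [2] read 0x3B idx=26: raw=0x3F087 flags P=1 W=1 U=1 S=1
  ⇒ phys 0x3F661 (huge @L2)  [3 reads]

Access #0 PA: 0x2D162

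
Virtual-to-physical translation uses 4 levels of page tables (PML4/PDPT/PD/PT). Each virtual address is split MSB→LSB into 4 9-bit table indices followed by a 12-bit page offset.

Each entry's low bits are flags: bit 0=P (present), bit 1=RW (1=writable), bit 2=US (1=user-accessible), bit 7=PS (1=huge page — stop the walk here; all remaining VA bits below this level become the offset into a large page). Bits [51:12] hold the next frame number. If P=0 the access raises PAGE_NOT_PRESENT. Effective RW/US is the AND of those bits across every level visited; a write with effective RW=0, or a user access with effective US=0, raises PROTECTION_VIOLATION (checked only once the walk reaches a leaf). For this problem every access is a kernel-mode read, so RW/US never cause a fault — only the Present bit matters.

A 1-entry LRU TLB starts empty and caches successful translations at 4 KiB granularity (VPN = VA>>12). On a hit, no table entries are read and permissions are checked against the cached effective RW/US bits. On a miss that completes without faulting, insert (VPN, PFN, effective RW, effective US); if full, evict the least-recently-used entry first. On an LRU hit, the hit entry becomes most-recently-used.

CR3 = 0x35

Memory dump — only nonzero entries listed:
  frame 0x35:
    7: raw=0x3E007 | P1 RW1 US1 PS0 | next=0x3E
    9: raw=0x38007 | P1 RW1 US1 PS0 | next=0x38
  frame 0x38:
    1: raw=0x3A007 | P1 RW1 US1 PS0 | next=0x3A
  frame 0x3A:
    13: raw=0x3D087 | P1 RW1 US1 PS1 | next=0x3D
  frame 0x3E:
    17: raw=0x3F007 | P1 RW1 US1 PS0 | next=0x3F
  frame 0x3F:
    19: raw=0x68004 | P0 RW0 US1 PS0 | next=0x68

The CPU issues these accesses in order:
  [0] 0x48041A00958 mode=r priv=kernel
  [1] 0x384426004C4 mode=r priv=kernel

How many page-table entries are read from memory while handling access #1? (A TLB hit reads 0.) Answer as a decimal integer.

Per-access translation:
#0 VA=0x48041A00958 (r,kernel):
  L0 @0x35[9] → 0x38007  P=1,RW=1,US=1,PS=0
  L1 @0x38[1] → 0x3A007  P=1,RW=1,US=1,PS=0
  L2 @0x3A[13] → 0x3D087  P=1,RW=1,US=1,PS=1
  ✓ 0x3D958 (huge @L2)  — 3 lookups
#1 VA=0x384426004C4 (r,kernel):
  L0 @0x35[7] → 0x3E007  P=1,RW=1,US=1,PS=0
  L1 @0x3E[17] → 0x3F007  P=1,RW=1,US=1,PS=0
  L2 @0x3F[19] → 0x68004  P=0,RW=0,US=1,PS=0
  ✗ PAGE_NOT_PRESENT  [3 reads]

Entries read for #1: 3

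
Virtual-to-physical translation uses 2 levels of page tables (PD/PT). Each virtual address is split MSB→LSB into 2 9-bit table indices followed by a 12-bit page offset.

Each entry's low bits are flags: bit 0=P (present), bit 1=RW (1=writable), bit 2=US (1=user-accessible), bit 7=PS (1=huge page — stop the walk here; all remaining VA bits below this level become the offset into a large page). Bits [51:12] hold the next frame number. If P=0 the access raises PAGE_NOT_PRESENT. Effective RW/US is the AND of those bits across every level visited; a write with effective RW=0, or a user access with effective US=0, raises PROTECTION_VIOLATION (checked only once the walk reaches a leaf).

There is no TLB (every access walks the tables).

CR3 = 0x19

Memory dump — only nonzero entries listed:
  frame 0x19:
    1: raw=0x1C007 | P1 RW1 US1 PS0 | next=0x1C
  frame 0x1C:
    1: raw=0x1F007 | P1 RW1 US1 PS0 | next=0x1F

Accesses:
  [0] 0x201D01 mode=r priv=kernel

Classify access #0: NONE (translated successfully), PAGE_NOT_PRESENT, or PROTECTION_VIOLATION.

Walk each access:
#0 VA=0x201D01 (r,kernel):
  [0] read 0x19 idx=1: raw=0x1C007 flags P=1 W=1 U=1 S=0
  [1] read 0x1C idx=1: raw=0x1F007 flags P=1 W=1 U=1 S=0
  → PA=0x1FD01  (2 entries read)

Access #0 fault: NONE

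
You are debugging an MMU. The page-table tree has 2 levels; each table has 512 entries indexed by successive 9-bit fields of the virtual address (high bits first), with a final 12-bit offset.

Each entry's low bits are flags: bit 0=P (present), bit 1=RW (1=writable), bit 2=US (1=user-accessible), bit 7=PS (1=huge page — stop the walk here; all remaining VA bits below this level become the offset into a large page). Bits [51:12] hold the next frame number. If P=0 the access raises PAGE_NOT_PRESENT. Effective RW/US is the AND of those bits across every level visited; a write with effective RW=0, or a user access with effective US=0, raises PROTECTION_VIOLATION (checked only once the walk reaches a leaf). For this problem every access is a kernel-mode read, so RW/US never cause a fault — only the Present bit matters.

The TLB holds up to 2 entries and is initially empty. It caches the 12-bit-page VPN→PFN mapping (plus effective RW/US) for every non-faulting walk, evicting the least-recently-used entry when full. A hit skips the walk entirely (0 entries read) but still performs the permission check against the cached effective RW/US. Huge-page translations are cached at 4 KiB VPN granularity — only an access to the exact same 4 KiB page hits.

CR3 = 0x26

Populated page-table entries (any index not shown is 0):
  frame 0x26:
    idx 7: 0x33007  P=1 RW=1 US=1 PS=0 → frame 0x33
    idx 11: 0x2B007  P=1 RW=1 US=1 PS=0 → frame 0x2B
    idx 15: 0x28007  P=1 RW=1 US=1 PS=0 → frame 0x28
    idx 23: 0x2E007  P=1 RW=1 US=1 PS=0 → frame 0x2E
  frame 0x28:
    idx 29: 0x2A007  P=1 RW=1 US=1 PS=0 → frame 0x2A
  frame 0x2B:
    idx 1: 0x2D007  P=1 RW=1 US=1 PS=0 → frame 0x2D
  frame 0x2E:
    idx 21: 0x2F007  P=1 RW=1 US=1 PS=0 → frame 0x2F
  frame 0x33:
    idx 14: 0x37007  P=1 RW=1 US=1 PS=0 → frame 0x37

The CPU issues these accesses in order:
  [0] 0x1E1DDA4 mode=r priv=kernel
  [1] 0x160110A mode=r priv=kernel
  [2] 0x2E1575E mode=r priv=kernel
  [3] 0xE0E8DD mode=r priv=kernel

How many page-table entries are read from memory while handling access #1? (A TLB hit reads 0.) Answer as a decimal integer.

Per-access translation:
#0 VA=0x1E1DDA4 (r,kernel):
  [0] read 0x26 idx=15: raw=0x28007 flags P=1 W=1 U=1 S=0
  [1] read 0x28 idx=29: raw=0x2A007 flags P=1 W=1 U=1 S=0
  ✓ 0x2ADA4  — 2 lookups
#1 VA=0x160110A (r,kernel):
  [0] read 0x26 idx=11: raw=0x2B007 flags P=1 W=1 U=1 S=0
  [1] read 0x2B idx=1: raw=0x2D007 flags P=1 W=1 U=1 S=0
  ✓ 0x2D10A  — 2 lookups
#2 VA=0x2E1575E (r,kernel):
  [0] read 0x26 idx=23: raw=0x2E007 flags P=1 W=1 U=1 S=0
  [1] read 0x2E idx=21: raw=0x2F007 flags P=1 W=1 U=1 S=0
  ✓ 0x2F75E  — 2 lookups
#3 VA=0xE0E8DD (r,kernel):
  [0] read 0x26 idx=7: raw=0x33007 flags P=1 W=1 U=1 S=0
  [1] read 0x33 idx=14: raw=0x37007 flags P=1 W=1 U=1 S=0
  ✓ 0x378DD  — 2 lookups

Entries read for #1: 2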